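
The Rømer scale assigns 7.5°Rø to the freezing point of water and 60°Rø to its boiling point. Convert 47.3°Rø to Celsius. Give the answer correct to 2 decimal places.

Linear interpolation between the fixed points: C = (47.3 - 7.5) × 100 / (60 - 7.5) = 75.8095°C.

75.81°C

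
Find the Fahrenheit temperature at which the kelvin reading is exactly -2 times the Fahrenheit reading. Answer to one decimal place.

-99.9°F

Let F be the Fahrenheit reading. The kelvin reading is K = 5/9·F + 255.372.
Require K = -2·F: 5/9·F + 255.372 = -2·F.
(23/9)·F = -255.372  ⇒  F = -99.9.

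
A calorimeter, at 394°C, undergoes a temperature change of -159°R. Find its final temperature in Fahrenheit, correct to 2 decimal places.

582.20°F

The 159°R change is an interval, so only the factor 5/9 applies: -159 × 5/9 = -88.3333°C.
Final Celsius temperature: 394.0000 - 88.3333 = 305.6667°C.
In Fahrenheit: 305.6667 × 1.8 + 32 = 582.20°F.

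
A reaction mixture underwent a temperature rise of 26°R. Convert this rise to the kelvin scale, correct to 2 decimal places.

For a temperature interval the offset drops out; only the factor 5/9 applies.
26 × 5/9 = 14.44.

14.44 K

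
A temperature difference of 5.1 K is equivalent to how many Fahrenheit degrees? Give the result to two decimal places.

9.18°F

An interval of 1 K corresponds to 1.8°F.
5.1 × 1.8 = 9.18.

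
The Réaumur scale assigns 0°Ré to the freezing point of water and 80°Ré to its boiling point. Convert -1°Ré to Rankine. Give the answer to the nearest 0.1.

Linear interpolation between the fixed points: C = (-1 - 0) × 100 / (80 - 0) = -1.2500°C.
Then -1.2500 × 1.8 + 491.67 = 489.4°R.

489.4°R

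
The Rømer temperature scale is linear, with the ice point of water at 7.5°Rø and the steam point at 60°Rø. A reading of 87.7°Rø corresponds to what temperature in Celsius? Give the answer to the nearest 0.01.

152.76°C

Linear interpolation between the fixed points: C = (87.7 - 7.5) × 100 / (60 - 7.5) = 152.7619°C.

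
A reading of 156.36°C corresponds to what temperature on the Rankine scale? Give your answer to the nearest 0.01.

773.12°R

In Rankine: 156.3600 × 1.8 + 491.67 = 773.12°R.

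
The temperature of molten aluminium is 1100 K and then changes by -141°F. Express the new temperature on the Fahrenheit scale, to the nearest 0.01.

Initial temperature in Celsius: 1100 - 273.15 = 826.8500°C.
The 141°F change is an interval, so only the factor 5/9 applies: -141 × 5/9 = -78.3333°C.
Final Celsius temperature: 826.8500 - 78.3333 = 748.5167°C.
In Fahrenheit: 748.5167 × 1.8 + 32 = 1379.33°F.

1379.33°F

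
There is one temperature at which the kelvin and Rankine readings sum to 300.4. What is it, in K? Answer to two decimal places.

Let K be the kelvin reading. The Rankine reading is R = 1.8·K.
Require K + R = 300.4: (2.8)·K = 300.4.
K = (300.4) / (2.8) = 107.29.

107.29 K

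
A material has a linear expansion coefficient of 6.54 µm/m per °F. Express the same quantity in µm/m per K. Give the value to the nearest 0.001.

11.772 µm/m per K

Since only a temperature interval is involved, the additive offset between the scales drops out.
A change of 1 K is a change of 1.8°F, so per K the value is 6.54 × 1.8 = 11.772.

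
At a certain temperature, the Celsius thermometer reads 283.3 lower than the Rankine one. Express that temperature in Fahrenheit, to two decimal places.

Let x be the Rankine reading; then the Celsius reading is 5/9·x - 273.15.
(5/9·x - 273.15) - x = -283.3  ⇒  (-4/9)·x = -10.15  ⇒  x = 22.8375°R.
In Celsius: (22.8375 - 491.67) × 5/9 = -260.4625°C.
In Fahrenheit: -260.4625 × 1.8 + 32 = -436.83°F.

-436.83°F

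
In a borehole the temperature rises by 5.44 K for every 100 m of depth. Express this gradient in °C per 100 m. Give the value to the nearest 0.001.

Since only a temperature interval is involved, the additive offset between the scales drops out.
A change of 1 K is a change of 1°C, so 5.44 × 1 = 5.440.

5.440 °C/100 m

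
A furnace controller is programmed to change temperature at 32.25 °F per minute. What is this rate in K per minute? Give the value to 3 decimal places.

17.917 K/minute

The quantity depends on a temperature interval, so only the ratio of degree sizes applies; the offset between the scales is irrelevant.
A change of 1°F is a change of 5/9 K, so 32.25 × 5/9 = 17.917.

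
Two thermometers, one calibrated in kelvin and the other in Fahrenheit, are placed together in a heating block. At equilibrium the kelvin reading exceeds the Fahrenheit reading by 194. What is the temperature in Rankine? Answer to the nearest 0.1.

Let x be the kelvin reading; then the Fahrenheit reading is 1.8·x - 459.67.
(1.8·x - 459.67) - x = -194  ⇒  (0.8)·x = 265.67  ⇒  x = 332.0875 K.
In Celsius: 332.0875 - 273.15 = 58.9375°C.
In Rankine: 58.9375 × 1.8 + 491.67 = 597.8°R.

597.8°R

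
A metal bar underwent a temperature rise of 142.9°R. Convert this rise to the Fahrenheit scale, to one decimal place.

Rankine and Fahrenheit degrees are the same size, so the interval is unchanged: 142.9.

142.9°F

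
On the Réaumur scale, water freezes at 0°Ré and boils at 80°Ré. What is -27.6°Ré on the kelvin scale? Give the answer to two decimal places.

238.65 K

Linear interpolation between the fixed points: C = (-27.6 - 0) × 100 / (80 - 0) = -34.5000°C.
Then -34.5000 + 273.15 = 238.65 K.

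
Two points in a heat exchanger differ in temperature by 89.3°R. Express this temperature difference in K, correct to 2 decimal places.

For a temperature interval the offset drops out; only the factor 5/9 applies.
89.3 × 5/9 = 49.61.

49.61 K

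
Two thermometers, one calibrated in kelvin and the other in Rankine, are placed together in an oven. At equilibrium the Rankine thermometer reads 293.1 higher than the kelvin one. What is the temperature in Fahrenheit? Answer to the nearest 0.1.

Let x be the kelvin reading; then the Rankine reading is 1.8·x.
(1.8·x) - x = 293.1  ⇒  (0.8)·x = 293.1  ⇒  x = 366.3750 K.
In Celsius: 366.375 - 273.15 = 93.2250°C.
In Fahrenheit: 93.2250 × 1.8 + 32 = 199.8°F.

199.8°F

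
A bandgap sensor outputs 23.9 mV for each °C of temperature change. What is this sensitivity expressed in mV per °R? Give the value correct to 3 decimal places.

13.278 mV per °R

Since only a temperature interval is involved, the additive offset between the scales drops out.
A change of 1°R is a change of 5/9°C, so per °R the value is 23.9 × 5/9 = 13.278.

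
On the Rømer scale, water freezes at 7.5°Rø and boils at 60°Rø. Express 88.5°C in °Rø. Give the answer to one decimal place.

54.0°Rø

Linearly onto the Rømer scale: 7.5 + (88.5000 / 100) × (60 - 7.5) = 54.0°Rø.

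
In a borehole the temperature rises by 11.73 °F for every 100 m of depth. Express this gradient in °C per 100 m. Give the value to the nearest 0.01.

The quantity depends on a temperature interval, so only the ratio of degree sizes applies; the offset between the scales is irrelevant.
A change of 1°F is a change of 5/9°C, so 11.73 × 5/9 = 6.52.

6.52 °C/100 m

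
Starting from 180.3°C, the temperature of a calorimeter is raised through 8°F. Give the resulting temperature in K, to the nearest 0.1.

The 8°F change is an interval, so only the factor 5/9 applies: +8 × 5/9 = +4.4444°C.
Final Celsius temperature: 180.3000 + 4.4444 = 184.7444°C.
In kelvin: 184.7444 + 273.15 = 457.9 K.

457.9 K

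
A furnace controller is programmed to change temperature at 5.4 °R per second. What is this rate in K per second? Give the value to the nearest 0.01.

3.00 K/second

Since only a temperature interval is involved, the additive offset between the scales drops out.
A change of 1°R is a change of 5/9 K, so 5.4 × 5/9 = 3.00.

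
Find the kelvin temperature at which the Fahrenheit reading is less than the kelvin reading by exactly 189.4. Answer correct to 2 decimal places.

337.84 K

Let K be the kelvin reading. The Fahrenheit reading is F = 1.8·K - 459.67.
Require F - K = -189.4: (0.8)·K - 459.67 = -189.4.
K = (-189.4 + 459.67) / (0.8) = 337.84.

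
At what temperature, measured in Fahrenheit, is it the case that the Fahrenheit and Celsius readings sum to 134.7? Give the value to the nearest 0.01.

98.02°F

Let F be the Fahrenheit reading. The Celsius reading is C = 5/9·F - 17.7778.
Require F + C = 134.7: (14/9)·F - 17.7778 = 134.7.
F = (134.7 + 17.7778) / (14/9) = 98.02.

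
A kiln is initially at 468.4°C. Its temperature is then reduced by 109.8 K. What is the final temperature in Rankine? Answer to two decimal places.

1137.15°R

The 109.8 K change is an interval; Kelvin and Celsius degrees are the same size, so ΔC = -109.8°C.
Final Celsius temperature: 468.4000 - 109.8000 = 358.6000°C.
In Rankine: 358.6000 × 1.8 + 491.67 = 1137.15°R.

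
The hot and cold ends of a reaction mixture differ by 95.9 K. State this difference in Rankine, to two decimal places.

Only the scale ratio 1.8 matters for a change in temperature.
95.9 × 1.8 = 172.62.

172.62°R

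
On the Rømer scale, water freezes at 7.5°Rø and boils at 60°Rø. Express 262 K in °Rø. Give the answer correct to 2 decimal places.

1.65°Rø

First in Celsius: 262 - 273.15 = -11.1500°C.
Linearly onto the Rømer scale: 7.5 + (-11.1500 / 100) × (60 - 7.5) = 1.65°Rø.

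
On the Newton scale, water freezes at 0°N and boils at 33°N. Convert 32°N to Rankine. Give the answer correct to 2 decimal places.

666.22°R

Linear interpolation between the fixed points: C = (32 - 0) × 100 / (33 - 0) = 96.9697°C.
Then 96.9697 × 1.8 + 491.67 = 666.22°R.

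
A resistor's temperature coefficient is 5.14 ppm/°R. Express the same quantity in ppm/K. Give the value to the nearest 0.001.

Since only a temperature interval is involved, the additive offset between the scales drops out.
A change of 1 K is a change of 1.8°R, so per K the value is 5.14 × 1.8 = 9.252.

9.252 ppm/K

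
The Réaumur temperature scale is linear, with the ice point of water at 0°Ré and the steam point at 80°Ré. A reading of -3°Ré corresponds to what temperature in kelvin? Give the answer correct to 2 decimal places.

Linear interpolation between the fixed points: C = (-3 - 0) × 100 / (80 - 0) = -3.7500°C.
Then -3.7500 + 273.15 = 269.40 K.

269.40 K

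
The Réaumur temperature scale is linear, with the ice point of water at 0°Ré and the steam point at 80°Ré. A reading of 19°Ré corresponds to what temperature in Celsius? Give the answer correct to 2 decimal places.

23.75°C

Linear interpolation between the fixed points: C = (19 - 0) × 100 / (80 - 0) = 23.7500°C.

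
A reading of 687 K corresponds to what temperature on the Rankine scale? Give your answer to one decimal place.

In Celsius: 687 - 273.15 = 413.8500°C.
In Rankine: 413.8500 × 1.8 + 491.67 = 1236.6°R.

1236.6°R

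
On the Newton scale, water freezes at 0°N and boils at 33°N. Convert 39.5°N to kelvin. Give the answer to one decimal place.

392.8 K

Linear interpolation between the fixed points: C = (39.5 - 0) × 100 / (33 - 0) = 119.6970°C.
Then 119.6970 + 273.15 = 392.8 K.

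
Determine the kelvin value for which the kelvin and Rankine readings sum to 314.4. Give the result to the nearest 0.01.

Let K be the kelvin reading. The Rankine reading is R = 1.8·K.
Require K + R = 314.4: (2.8)·K = 314.4.
K = (314.4) / (2.8) = 112.29.

112.29 K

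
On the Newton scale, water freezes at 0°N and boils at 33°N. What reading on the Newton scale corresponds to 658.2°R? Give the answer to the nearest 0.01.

First in Celsius: (658.2 - 491.67) × 5/9 = 92.5167°C.
Linearly onto the Newton scale: 0 + (92.5167 / 100) × (33 - 0) = 30.53°N.

30.53°N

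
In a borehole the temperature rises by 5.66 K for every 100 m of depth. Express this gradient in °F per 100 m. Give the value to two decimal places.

Since only a temperature interval is involved, the additive offset between the scales drops out.
A change of 1 K is a change of 1.8°F, so 5.66 × 1.8 = 10.19.

10.19 °F/100 m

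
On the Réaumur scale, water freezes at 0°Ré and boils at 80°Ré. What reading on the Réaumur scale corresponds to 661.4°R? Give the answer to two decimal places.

75.44°Ré

First in Celsius: (661.4 - 491.67) × 5/9 = 94.2944°C.
Linearly onto the Réaumur scale: 0 + (94.2944 / 100) × (80 - 0) = 75.44°Ré.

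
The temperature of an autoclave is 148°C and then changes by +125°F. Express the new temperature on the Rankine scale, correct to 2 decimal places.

The 125°F change is an interval, so only the factor 5/9 applies: +125 × 5/9 = +69.4444°C.
Final Celsius temperature: 148.0000 + 69.4444 = 217.4444°C.
In Rankine: 217.4444 × 1.8 + 491.67 = 883.07°R.

883.07°R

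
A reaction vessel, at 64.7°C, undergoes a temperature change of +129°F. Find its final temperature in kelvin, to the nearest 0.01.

The 129°F change is an interval, so only the factor 5/9 applies: +129 × 5/9 = +71.6667°C.
Final Celsius temperature: 64.7000 + 71.6667 = 136.3667°C.
In kelvin: 136.3667 + 273.15 = 409.52 K.

409.52 K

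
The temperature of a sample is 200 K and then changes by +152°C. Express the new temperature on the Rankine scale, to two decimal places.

633.60°R

Initial temperature in Celsius: 200 - 273.15 = -73.1500°C.
Final Celsius temperature: -73.1500 + 152.0000 = 78.8500°C.
In Rankine: 78.8500 × 1.8 + 491.67 = 633.60°R.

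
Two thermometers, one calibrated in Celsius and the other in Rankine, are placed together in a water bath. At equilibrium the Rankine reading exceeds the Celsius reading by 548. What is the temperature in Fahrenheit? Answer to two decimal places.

158.74°F

Let x be the Celsius reading; then the Rankine reading is 1.8·x + 491.67.
(1.8·x + 491.67) - x = 548  ⇒  (0.8)·x = 56.33  ⇒  x = 70.4125°C.
In Fahrenheit: 70.4125 × 1.8 + 32 = 158.74°F.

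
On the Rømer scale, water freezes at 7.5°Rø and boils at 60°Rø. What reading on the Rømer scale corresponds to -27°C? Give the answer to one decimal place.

Linearly onto the Rømer scale: 7.5 + (-27.0000 / 100) × (60 - 7.5) = -6.7°Rø.

-6.7°Rø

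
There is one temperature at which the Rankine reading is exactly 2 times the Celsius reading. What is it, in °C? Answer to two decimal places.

2458.35°C

Let C be the Celsius reading. The Rankine reading is R = 1.8·C + 491.67.
Require R = 2·C: 1.8·C + 491.67 = 2·C.
(-0.2)·C = -491.67  ⇒  C = 2458.35.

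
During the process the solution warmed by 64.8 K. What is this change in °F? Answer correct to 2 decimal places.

116.64°F

For a temperature interval the offset drops out; only the factor 1.8 applies.
64.8 × 1.8 = 116.64.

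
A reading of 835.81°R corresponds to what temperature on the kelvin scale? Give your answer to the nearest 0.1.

In Celsius: (835.81 - 491.67) × 5/9 = 191.1889°C.
In kelvin: 191.1889 + 273.15 = 464.3 K.

464.3 K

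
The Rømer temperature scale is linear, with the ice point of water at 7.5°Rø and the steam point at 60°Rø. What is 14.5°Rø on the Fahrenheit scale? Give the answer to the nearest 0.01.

Linear interpolation between the fixed points: C = (14.5 - 7.5) × 100 / (60 - 7.5) = 13.3333°C.
Then 13.3333 × 1.8 + 32 = 56.00°F.

56.00°F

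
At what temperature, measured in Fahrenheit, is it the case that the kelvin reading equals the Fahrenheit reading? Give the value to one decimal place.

Let F be the Fahrenheit reading. The kelvin reading is K = 5/9·F + 255.372.
Set K = F: 5/9·F + 255.372 = F.
(-4/9)·F = -255.372  ⇒  F = 574.6.

574.6°F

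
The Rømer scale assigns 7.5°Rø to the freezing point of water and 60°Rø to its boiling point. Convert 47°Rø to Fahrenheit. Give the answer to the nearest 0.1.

167.4°F

Linear interpolation between the fixed points: C = (47 - 7.5) × 100 / (60 - 7.5) = 75.2381°C.
Then 75.2381 × 1.8 + 32 = 167.4°F.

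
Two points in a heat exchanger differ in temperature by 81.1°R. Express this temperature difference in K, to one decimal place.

45.1 K

An interval of 1°R corresponds to 5/9 K.
81.1 × 5/9 = 45.1.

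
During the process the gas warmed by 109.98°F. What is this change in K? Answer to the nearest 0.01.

61.10 K

For a temperature interval the offset drops out; only the factor 5/9 applies.
109.98 × 5/9 = 61.10.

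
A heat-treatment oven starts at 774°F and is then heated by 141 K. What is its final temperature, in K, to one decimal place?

Initial temperature in Celsius: (774 - 32) × 5/9 = 412.2222°C.
The 141 K change is an interval; Kelvin and Celsius degrees are the same size, so ΔC = +141°C.
Final Celsius temperature: 412.2222 + 141.0000 = 553.2222°C.
In kelvin: 553.2222 + 273.15 = 826.4 K.

826.4 K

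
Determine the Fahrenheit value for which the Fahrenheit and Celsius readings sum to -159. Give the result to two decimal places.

-90.79°F

Let F be the Fahrenheit reading. The Celsius reading is C = 5/9·F - 17.7778.
Require F + C = -159: (14/9)·F - 17.7778 = -159.
F = (-159 + 17.7778) / (14/9) = -90.79.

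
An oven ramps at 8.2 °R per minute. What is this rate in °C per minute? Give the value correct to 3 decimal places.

4.556 °C/minute

Since only a temperature interval is involved, the additive offset between the scales drops out.
A change of 1°R is a change of 5/9°C, so 8.2 × 5/9 = 4.556.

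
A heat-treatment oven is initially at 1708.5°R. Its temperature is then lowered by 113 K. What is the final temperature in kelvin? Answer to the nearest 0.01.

836.17 K

Initial temperature in Celsius: (1708.5 - 491.67) × 5/9 = 676.0167°C.
The 113 K change is an interval; Kelvin and Celsius degrees are the same size, so ΔC = -113°C.
Final Celsius temperature: 676.0167 - 113.0000 = 563.0167°C.
In kelvin: 563.0167 + 273.15 = 836.17 K.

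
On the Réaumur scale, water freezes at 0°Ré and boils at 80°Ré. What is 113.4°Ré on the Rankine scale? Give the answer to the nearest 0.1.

746.8°R

Linear interpolation between the fixed points: C = (113.4 - 0) × 100 / (80 - 0) = 141.7500°C.
Then 141.7500 × 1.8 + 491.67 = 746.8°R.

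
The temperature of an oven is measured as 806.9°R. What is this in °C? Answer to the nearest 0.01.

175.13°C

In Celsius: (806.9 - 491.67) × 5/9 = 175.1278°C.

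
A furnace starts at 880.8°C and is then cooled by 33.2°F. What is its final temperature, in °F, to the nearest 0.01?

1584.24°F

The 33.2°F change is an interval, so only the factor 5/9 applies: -33.2 × 5/9 = -18.4444°C.
Final Celsius temperature: 880.8000 - 18.4444 = 862.3556°C.
In Fahrenheit: 862.3556 × 1.8 + 32 = 1584.24°F.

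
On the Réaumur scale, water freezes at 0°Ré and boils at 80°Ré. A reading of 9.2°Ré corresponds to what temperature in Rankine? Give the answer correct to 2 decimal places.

Linear interpolation between the fixed points: C = (9.2 - 0) × 100 / (80 - 0) = 11.5000°C.
Then 11.5000 × 1.8 + 491.67 = 512.37°R.

512.37°R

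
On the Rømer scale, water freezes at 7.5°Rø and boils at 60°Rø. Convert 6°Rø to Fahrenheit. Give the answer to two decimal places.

26.86°F

Linear interpolation between the fixed points: C = (6 - 7.5) × 100 / (60 - 7.5) = -2.8571°C.
Then -2.8571 × 1.8 + 32 = 26.86°F.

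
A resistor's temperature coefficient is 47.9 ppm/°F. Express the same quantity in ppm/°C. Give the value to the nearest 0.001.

86.220 ppm/°C

Since only a temperature interval is involved, the additive offset between the scales drops out.
A change of 1°C is a change of 1.8°F, so per °C the value is 47.9 × 1.8 = 86.220.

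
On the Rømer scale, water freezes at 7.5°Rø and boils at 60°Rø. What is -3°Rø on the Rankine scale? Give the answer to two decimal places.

Linear interpolation between the fixed points: C = (-3 - 7.5) × 100 / (60 - 7.5) = -20.0000°C.
Then -20.0000 × 1.8 + 491.67 = 455.67°R.

455.67°R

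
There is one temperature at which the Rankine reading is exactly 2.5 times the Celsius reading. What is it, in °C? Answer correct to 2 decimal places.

702.39°C

Let C be the Celsius reading. The Rankine reading is R = 1.8·C + 491.67.
Require R = 2.5·C: 1.8·C + 491.67 = 2.5·C.
(-0.7)·C = -491.67  ⇒  C = 702.39.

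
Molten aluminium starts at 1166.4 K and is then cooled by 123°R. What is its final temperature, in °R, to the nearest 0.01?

Initial temperature in Celsius: 1166.4 - 273.15 = 893.2500°C.
The 123°R change is an interval, so only the factor 5/9 applies: -123 × 5/9 = -68.3333°C.
Final Celsius temperature: 893.2500 - 68.3333 = 824.9167°C.
In Rankine: 824.9167 × 1.8 + 491.67 = 1976.52°R.

1976.52°R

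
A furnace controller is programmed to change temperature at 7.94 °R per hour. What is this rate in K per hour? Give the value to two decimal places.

4.41 K/hour

The quantity depends on a temperature interval, so only the ratio of degree sizes applies; the offset between the scales is irrelevant.
A change of 1°R is a change of 5/9 K, so 7.94 × 5/9 = 4.41.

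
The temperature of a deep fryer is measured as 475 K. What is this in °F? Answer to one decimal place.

395.3°F

In Celsius: 475 - 273.15 = 201.8500°C.
In Fahrenheit: 201.8500 × 1.8 + 32 = 395.3°F.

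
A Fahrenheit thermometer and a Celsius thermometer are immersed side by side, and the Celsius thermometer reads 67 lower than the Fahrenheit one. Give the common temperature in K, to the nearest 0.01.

316.90 K

Let x be the Fahrenheit reading; then the Celsius reading is 5/9·x - 17.7778.
(5/9·x - 17.7778) - x = -67  ⇒  (-4/9)·x = -49.2222  ⇒  x = 110.7500°F.
In Celsius: (110.75 - 32) × 5/9 = 43.7500°C.
In kelvin: 43.7500 + 273.15 = 316.90 K.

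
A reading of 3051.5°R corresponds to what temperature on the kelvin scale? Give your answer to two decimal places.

In Celsius: (3051.5 - 491.67) × 5/9 = 1422.1278°C.
In kelvin: 1422.1278 + 273.15 = 1695.28 K.

1695.28 K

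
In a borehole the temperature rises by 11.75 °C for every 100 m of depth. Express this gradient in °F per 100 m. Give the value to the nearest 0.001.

21.150 °F/100 m

Since only a temperature interval is involved, the additive offset between the scales drops out.
A change of 1°C is a change of 1.8°F, so 11.75 × 1.8 = 21.150.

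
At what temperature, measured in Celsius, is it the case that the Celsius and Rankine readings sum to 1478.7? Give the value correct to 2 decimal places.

Let C be the Celsius reading. The Rankine reading is R = 1.8·C + 491.67.
Require C + R = 1478.7: (2.8)·C + 491.67 = 1478.7.
C = (1478.7 - 491.67) / (2.8) = 352.51.

352.51°C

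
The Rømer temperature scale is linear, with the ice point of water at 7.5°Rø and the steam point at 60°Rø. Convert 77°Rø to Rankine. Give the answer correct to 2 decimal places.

729.96°R

Linear interpolation between the fixed points: C = (77 - 7.5) × 100 / (60 - 7.5) = 132.3810°C.
Then 132.3810 × 1.8 + 491.67 = 729.96°R.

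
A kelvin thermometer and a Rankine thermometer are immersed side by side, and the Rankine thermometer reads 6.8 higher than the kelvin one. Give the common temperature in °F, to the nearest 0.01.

-444.37°F

Let x be the kelvin reading; then the Rankine reading is 1.8·x.
(1.8·x) - x = 6.8  ⇒  (0.8)·x = 6.8  ⇒  x = 8.5000 K.
In Celsius: 8.5 - 273.15 = -264.6500°C.
In Fahrenheit: -264.6500 × 1.8 + 32 = -444.37°F.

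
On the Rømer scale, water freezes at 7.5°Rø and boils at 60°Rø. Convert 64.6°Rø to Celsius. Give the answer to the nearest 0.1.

108.8°C

Linear interpolation between the fixed points: C = (64.6 - 7.5) × 100 / (60 - 7.5) = 108.7619°C.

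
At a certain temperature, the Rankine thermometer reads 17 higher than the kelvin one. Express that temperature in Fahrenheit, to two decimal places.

Let x be the kelvin reading; then the Rankine reading is 1.8·x.
(1.8·x) - x = 17  ⇒  (0.8)·x = 17  ⇒  x = 21.2500 K.
In Celsius: 21.25 - 273.15 = -251.9000°C.
In Fahrenheit: -251.9000 × 1.8 + 32 = -421.42°F.

-421.42°F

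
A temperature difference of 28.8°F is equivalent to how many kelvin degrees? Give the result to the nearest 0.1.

16.0 K

An interval of 1°F corresponds to 5/9 K.
28.8 × 5/9 = 16.0.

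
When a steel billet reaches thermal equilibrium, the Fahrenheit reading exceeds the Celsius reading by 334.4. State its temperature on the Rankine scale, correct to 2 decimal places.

1172.07°R

Let x be the Celsius reading; then the Fahrenheit reading is 1.8·x + 32.
(1.8·x + 32) - x = 334.4  ⇒  (0.8)·x = 302.4  ⇒  x = 378.0000°C.
In Rankine: 378.0000 × 1.8 + 491.67 = 1172.07°R.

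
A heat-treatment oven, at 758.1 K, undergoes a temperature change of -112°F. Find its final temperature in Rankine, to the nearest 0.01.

Initial temperature in Celsius: 758.1 - 273.15 = 484.9500°C.
The 112°F change is an interval, so only the factor 5/9 applies: -112 × 5/9 = -62.2222°C.
Final Celsius temperature: 484.9500 - 62.2222 = 422.7278°C.
In Rankine: 422.7278 × 1.8 + 491.67 = 1252.58°R.

1252.58°R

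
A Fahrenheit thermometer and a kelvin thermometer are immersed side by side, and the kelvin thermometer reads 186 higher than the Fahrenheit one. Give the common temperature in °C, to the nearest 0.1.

Let x be the Fahrenheit reading; then the kelvin reading is 5/9·x + 255.372.
(5/9·x + 255.372) - x = 186  ⇒  (-4/9)·x = -69.3722  ⇒  x = 156.0875°F.
In Celsius: (156.0875 - 32) × 5/9 = 68.9°C.

68.9°C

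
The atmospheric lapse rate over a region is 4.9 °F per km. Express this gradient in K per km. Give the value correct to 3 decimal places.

2.722 K/km

Since only a temperature interval is involved, the additive offset between the scales drops out.
A change of 1°F is a change of 5/9 K, so 4.9 × 5/9 = 2.722.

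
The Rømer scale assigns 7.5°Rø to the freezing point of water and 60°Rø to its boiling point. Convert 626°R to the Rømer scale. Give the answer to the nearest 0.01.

First in Celsius: (626 - 491.67) × 5/9 = 74.6278°C.
Linearly onto the Rømer scale: 7.5 + (74.6278 / 100) × (60 - 7.5) = 46.68°Rø.

46.68°Rø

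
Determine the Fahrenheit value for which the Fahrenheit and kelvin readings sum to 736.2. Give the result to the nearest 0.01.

Let F be the Fahrenheit reading. The kelvin reading is K = 5/9·F + 255.372.
Require F + K = 736.2: (14/9)·F + 255.372 = 736.2.
F = (736.2 - 255.372) / (14/9) = 309.10.

309.10°F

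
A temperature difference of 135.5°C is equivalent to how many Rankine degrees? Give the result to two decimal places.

243.90°R

An interval of 1°C corresponds to 1.8°R.
135.5 × 1.8 = 243.90.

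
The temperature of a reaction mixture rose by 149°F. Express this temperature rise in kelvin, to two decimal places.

82.78 K

An interval of 1°F corresponds to 5/9 K.
149 × 5/9 = 82.78.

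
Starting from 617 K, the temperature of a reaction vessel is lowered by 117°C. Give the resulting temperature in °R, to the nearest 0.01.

Initial temperature in Celsius: 617 - 273.15 = 343.8500°C.
Final Celsius temperature: 343.8500 - 117.0000 = 226.8500°C.
In Rankine: 226.8500 × 1.8 + 491.67 = 900.00°R.

900.00°R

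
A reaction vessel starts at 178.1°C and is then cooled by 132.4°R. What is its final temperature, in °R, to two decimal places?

The 132.4°R change is an interval, so only the factor 5/9 applies: -132.4 × 5/9 = -73.5556°C.
Final Celsius temperature: 178.1000 - 73.5556 = 104.5444°C.
In Rankine: 104.5444 × 1.8 + 491.67 = 679.85°R.

679.85°R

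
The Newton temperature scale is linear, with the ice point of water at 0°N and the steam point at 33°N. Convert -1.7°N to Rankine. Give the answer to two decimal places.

482.40°R

Linear interpolation between the fixed points: C = (-1.7 - 0) × 100 / (33 - 0) = -5.1515°C.
Then -5.1515 × 1.8 + 491.67 = 482.40°R.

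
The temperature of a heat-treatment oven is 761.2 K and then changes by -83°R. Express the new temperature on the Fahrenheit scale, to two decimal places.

Initial temperature in Celsius: 761.2 - 273.15 = 488.0500°C.
The 83°R change is an interval, so only the factor 5/9 applies: -83 × 5/9 = -46.1111°C.
Final Celsius temperature: 488.0500 - 46.1111 = 441.9389°C.
In Fahrenheit: 441.9389 × 1.8 + 32 = 827.49°F.

827.49°F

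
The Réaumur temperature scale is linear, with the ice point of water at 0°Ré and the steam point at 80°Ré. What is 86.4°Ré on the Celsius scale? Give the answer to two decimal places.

Linear interpolation between the fixed points: C = (86.4 - 0) × 100 / (80 - 0) = 108.0000°C.

108.00°C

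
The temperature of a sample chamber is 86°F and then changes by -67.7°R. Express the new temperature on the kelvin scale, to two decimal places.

Initial temperature in Celsius: (86 - 32) × 5/9 = 30.0000°C.
The 67.7°R change is an interval, so only the factor 5/9 applies: -67.7 × 5/9 = -37.6111°C.
Final Celsius temperature: 30.0000 - 37.6111 = -7.6111°C.
In kelvin: -7.6111 + 273.15 = 265.54 K.

265.54 K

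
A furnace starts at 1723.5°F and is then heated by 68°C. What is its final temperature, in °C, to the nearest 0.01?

1007.72°C

Initial temperature in Celsius: (1723.5 - 32) × 5/9 = 939.7222°C.
Final Celsius temperature: 939.7222 + 68.0000 = 1007.7222°C.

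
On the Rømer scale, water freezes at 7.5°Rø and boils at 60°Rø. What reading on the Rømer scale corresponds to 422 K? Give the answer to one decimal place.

First in Celsius: 422 - 273.15 = 148.8500°C.
Linearly onto the Rømer scale: 7.5 + (148.8500 / 100) × (60 - 7.5) = 85.6°Rø.

85.6°Rø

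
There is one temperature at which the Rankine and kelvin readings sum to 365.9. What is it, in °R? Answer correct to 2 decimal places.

Let R be the Rankine reading. The kelvin reading is K = 5/9·R.
Require R + K = 365.9: (14/9)·R = 365.9.
R = (365.9) / (14/9) = 235.22.

235.22°R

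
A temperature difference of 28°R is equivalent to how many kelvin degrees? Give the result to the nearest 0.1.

An interval of 1°R corresponds to 5/9 K.
28 × 5/9 = 15.6.

15.6 K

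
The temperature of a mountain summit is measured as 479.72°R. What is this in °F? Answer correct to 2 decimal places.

20.05°F

In Celsius: (479.72 - 491.67) × 5/9 = -6.6389°C.
In Fahrenheit: -6.6389 × 1.8 + 32 = 20.05°F.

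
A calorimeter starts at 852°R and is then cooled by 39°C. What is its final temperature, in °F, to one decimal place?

Initial temperature in Celsius: (852 - 491.67) × 5/9 = 200.1833°C.
Final Celsius temperature: 200.1833 - 39.0000 = 161.1833°C.
In Fahrenheit: 161.1833 × 1.8 + 32 = 322.1°F.

322.1°F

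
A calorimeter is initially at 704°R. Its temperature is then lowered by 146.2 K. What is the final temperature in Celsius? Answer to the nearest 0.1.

Initial temperature in Celsius: (704 - 491.67) × 5/9 = 117.9611°C.
The 146.2 K change is an interval; Kelvin and Celsius degrees are the same size, so ΔC = -146.2°C.
Final Celsius temperature: 117.9611 - 146.2000 = -28.2389°C.

-28.2°C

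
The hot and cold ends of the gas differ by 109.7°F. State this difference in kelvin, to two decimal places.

60.94 K

Only the scale ratio 5/9 matters for a change in temperature.
109.7 × 5/9 = 60.94.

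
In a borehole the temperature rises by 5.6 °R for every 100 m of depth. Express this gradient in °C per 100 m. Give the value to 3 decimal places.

The quantity depends on a temperature interval, so only the ratio of degree sizes applies; the offset between the scales is irrelevant.
A change of 1°R is a change of 5/9°C, so 5.6 × 5/9 = 3.111.

3.111 °C/100 m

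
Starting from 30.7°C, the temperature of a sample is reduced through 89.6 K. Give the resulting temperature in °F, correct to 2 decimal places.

-74.02°F

The 89.6 K change is an interval; Kelvin and Celsius degrees are the same size, so ΔC = -89.6°C.
Final Celsius temperature: 30.7000 - 89.6000 = -58.9000°C.
In Fahrenheit: -58.9000 × 1.8 + 32 = -74.02°F.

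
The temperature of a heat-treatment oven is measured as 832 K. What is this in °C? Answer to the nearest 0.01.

In Celsius: 832 - 273.15 = 558.8500°C.

558.85°C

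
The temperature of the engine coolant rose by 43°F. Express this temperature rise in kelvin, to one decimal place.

Only the scale ratio 5/9 matters for a change in temperature.
43 × 5/9 = 23.9.

23.9 K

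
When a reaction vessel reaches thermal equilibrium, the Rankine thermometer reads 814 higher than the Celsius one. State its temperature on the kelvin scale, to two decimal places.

676.06 K

Let x be the Celsius reading; then the Rankine reading is 1.8·x + 491.67.
(1.8·x + 491.67) - x = 814  ⇒  (0.8)·x = 322.33  ⇒  x = 402.9125°C.
In kelvin: 402.9125 + 273.15 = 676.06 K.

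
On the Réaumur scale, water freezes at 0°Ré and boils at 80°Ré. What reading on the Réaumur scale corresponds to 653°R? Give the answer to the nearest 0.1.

First in Celsius: (653 - 491.67) × 5/9 = 89.6278°C.
Linearly onto the Réaumur scale: 0 + (89.6278 / 100) × (80 - 0) = 71.7°Ré.

71.7°Ré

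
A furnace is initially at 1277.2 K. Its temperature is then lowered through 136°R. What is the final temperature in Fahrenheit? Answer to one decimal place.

Initial temperature in Celsius: 1277.2 - 273.15 = 1004.0500°C.
The 136°R change is an interval, so only the factor 5/9 applies: -136 × 5/9 = -75.5556°C.
Final Celsius temperature: 1004.0500 - 75.5556 = 928.4944°C.
In Fahrenheit: 928.4944 × 1.8 + 32 = 1703.3°F.

1703.3°F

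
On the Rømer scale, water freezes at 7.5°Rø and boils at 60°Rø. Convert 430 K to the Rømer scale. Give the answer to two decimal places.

First in Celsius: 430 - 273.15 = 156.8500°C.
Linearly onto the Rømer scale: 7.5 + (156.8500 / 100) × (60 - 7.5) = 89.85°Rø.

89.85°Rø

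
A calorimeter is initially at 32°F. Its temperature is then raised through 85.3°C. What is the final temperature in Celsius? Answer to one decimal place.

Initial temperature in Celsius: (32 - 32) × 5/9 = 0.0000°C.
Final Celsius temperature: 0.0000 + 85.3000 = 85.3000°C.

85.3°C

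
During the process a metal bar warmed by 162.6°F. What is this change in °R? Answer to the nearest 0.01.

Fahrenheit and Rankine degrees are the same size, so the interval is unchanged: 162.60.

162.60°R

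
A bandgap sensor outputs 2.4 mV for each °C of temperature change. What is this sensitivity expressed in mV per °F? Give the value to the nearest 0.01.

The quantity depends on a temperature interval, so only the ratio of degree sizes applies; the offset between the scales is irrelevant.
A change of 1°F is a change of 5/9°C, so per °F the value is 2.4 × 5/9 = 1.33.

1.33 mV per °F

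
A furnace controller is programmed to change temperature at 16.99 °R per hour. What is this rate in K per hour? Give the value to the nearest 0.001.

9.439 K/hour

The quantity depends on a temperature interval, so only the ratio of degree sizes applies; the offset between the scales is irrelevant.
A change of 1°R is a change of 5/9 K, so 16.99 × 5/9 = 9.439.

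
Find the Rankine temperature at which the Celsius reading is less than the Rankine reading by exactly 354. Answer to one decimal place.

181.9°R

Let R be the Rankine reading. The Celsius reading is C = 5/9·R - 273.15.
Require C - R = -354: (-4/9)·R - 273.15 = -354.
R = (-354 + 273.15) / (-4/9) = 181.9.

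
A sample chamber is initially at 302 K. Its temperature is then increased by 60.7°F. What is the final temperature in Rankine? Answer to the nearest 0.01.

604.30°R

Initial temperature in Celsius: 302 - 273.15 = 28.8500°C.
The 60.7°F change is an interval, so only the factor 5/9 applies: +60.7 × 5/9 = +33.7222°C.
Final Celsius temperature: 28.8500 + 33.7222 = 62.5722°C.
In Rankine: 62.5722 × 1.8 + 491.67 = 604.30°R.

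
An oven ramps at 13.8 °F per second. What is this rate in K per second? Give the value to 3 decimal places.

7.667 K/second

The quantity depends on a temperature interval, so only the ratio of degree sizes applies; the offset between the scales is irrelevant.
A change of 1°F is a change of 5/9 K, so 13.8 × 5/9 = 7.667.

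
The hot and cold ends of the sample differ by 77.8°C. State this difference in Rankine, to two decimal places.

140.04°R

For a temperature interval the offset drops out; only the factor 1.8 applies.
77.8 × 1.8 = 140.04.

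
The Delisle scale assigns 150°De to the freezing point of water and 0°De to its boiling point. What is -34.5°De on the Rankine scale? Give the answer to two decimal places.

Linear interpolation between the fixed points: C = (-34.5 - 150) × 100 / (0 - 150) = 123.0000°C.
Then 123.0000 × 1.8 + 491.67 = 713.07°R.

713.07°R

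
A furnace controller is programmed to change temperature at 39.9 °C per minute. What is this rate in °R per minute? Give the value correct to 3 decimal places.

Since only a temperature interval is involved, the additive offset between the scales drops out.
A change of 1°C is a change of 1.8°R, so 39.9 × 1.8 = 71.820.

71.820 °R/minute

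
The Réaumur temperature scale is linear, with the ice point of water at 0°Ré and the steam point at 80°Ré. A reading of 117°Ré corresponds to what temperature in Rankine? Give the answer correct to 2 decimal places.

754.92°R

Linear interpolation between the fixed points: C = (117 - 0) × 100 / (80 - 0) = 146.2500°C.
Then 146.2500 × 1.8 + 491.67 = 754.92°R.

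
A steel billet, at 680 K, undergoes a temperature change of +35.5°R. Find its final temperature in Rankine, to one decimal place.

Initial temperature in Celsius: 680 - 273.15 = 406.8500°C.
The 35.5°R change is an interval, so only the factor 5/9 applies: +35.5 × 5/9 = +19.7222°C.
Final Celsius temperature: 406.8500 + 19.7222 = 426.5722°C.
In Rankine: 426.5722 × 1.8 + 491.67 = 1259.5°R.

1259.5°R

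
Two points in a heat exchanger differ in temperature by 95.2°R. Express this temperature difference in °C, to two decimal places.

Only the scale ratio 5/9 matters for a change in temperature.
95.2 × 5/9 = 52.89.

52.89°C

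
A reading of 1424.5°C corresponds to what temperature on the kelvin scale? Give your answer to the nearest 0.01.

1697.65 K

In kelvin: 1424.5000 + 273.15 = 1697.65 K.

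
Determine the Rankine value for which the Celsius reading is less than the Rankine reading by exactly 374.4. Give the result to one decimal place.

227.8°R

Let R be the Rankine reading. The Celsius reading is C = 5/9·R - 273.15.
Require C - R = -374.4: (-4/9)·R - 273.15 = -374.4.
R = (-374.4 + 273.15) / (-4/9) = 227.8.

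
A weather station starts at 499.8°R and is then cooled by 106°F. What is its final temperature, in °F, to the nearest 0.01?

Initial temperature in Celsius: (499.8 - 491.67) × 5/9 = 4.5167°C.
The 106°F change is an interval, so only the factor 5/9 applies: -106 × 5/9 = -58.8889°C.
Final Celsius temperature: 4.5167 - 58.8889 = -54.3722°C.
In Fahrenheit: -54.3722 × 1.8 + 32 = -65.87°F.

-65.87°F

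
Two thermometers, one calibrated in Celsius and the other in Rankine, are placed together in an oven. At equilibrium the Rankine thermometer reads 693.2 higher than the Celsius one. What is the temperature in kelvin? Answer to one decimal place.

Let x be the Celsius reading; then the Rankine reading is 1.8·x + 491.67.
(1.8·x + 491.67) - x = 693.2  ⇒  (0.8)·x = 201.53  ⇒  x = 251.9125°C.
In kelvin: 251.9125 + 273.15 = 525.1 K.

525.1 K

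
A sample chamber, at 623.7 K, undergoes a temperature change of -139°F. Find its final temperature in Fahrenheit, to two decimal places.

Initial temperature in Celsius: 623.7 - 273.15 = 350.5500°C.
The 139°F change is an interval, so only the factor 5/9 applies: -139 × 5/9 = -77.2222°C.
Final Celsius temperature: 350.5500 - 77.2222 = 273.3278°C.
In Fahrenheit: 273.3278 × 1.8 + 32 = 523.99°F.

523.99°F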